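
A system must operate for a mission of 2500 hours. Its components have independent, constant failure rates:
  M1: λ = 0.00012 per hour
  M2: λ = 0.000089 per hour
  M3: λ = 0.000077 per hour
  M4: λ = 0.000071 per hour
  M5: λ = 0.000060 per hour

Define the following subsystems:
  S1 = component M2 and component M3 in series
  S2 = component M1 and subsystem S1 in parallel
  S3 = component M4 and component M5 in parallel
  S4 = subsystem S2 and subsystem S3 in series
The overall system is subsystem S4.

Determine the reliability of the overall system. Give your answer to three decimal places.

0.891

R(M1) = exp(−0.00012 × 2500) = 0.74082
R(M2) = exp(−0.000089 × 2500) = 0.80052
R(M3) = exp(−0.000077 × 2500) = 0.82489
R(M4) = exp(−0.000071 × 2500) = 0.83736
R(M5) = exp(−0.000060 × 2500) = 0.86071
Series (M2 and M3): 0.80052 × 0.82489 = 0.66034
Parallel (M1 and [0.66034]): 1 − (1 − 0.74082)(1 − 0.66034) = 0.91197
Parallel (M4 and M5): 1 − (1 − 0.83736)(1 − 0.86071) = 0.97735
Series ([0.91197] and [0.97735]): 0.91197 × 0.97735 = 0.891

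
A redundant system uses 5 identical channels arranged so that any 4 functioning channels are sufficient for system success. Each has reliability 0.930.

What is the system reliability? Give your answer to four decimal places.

R = Σ_{i=4}^{5} C(5,i) p^i (1−p)^{5−i} with p = 0.930
C(5,4)·0.930^4·0.070^1 = 0.261818
C(5,5)·0.930^5·0.070^0 = 0.695688
Sum = 0.9575

0.9575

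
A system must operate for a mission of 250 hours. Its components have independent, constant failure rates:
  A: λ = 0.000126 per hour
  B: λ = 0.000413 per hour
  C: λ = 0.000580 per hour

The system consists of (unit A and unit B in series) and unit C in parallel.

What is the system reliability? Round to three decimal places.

R(A) = exp(−0.000126 × 250) = 0.96899
R(B) = exp(−0.000413 × 250) = 0.90190
R(C) = exp(−0.000580 × 250) = 0.86502
Series (A and B): 0.96899 × 0.90190 = 0.87393
Parallel ([0.87393] and C): 1 − (1 − 0.87393)(1 − 0.86502) = 0.983

0.983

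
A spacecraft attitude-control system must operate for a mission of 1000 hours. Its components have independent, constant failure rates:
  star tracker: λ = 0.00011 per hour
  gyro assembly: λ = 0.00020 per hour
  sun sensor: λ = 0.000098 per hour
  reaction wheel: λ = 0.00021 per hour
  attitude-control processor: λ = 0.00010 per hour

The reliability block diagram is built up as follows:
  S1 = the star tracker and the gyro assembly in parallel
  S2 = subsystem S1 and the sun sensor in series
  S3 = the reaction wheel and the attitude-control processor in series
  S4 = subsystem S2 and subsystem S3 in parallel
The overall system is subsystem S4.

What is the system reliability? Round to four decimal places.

0.9706

R(star tracker) = exp(−0.00011 × 1000) = 0.895834
R(gyro assembly) = exp(−0.00020 × 1000) = 0.818731
R(sun sensor) = exp(−0.000098 × 1000) = 0.906649
R(reaction wheel) = exp(−0.00021 × 1000) = 0.810584
R(attitude-control processor) = exp(−0.00010 × 1000) = 0.904837
Parallel (star tracker and gyro assembly): 1 − (1 − 0.895834)(1 − 0.818731) = 0.981118
Series ([0.981118] and sun sensor): 0.981118 × 0.906649 = 0.889530
Series (reaction wheel and attitude-control processor): 0.810584 × 0.904837 = 0.733446
Parallel ([0.889530] and [0.733446]): 1 − (1 − 0.889530)(1 − 0.733446) = 0.9706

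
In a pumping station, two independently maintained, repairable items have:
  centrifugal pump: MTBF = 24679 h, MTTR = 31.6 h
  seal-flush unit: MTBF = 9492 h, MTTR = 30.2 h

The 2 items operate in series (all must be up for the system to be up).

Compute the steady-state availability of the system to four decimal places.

A(centrifugal pump) = MTBF/(MTBF+MTTR) = 24679/(24679+31.6) = 0.998721
A(seal-flush unit) = MTBF/(MTBF+MTTR) = 9492/(9492+30.2) = 0.996828
Series availability: 0.998721 × 0.996828 = 0.9956

0.9956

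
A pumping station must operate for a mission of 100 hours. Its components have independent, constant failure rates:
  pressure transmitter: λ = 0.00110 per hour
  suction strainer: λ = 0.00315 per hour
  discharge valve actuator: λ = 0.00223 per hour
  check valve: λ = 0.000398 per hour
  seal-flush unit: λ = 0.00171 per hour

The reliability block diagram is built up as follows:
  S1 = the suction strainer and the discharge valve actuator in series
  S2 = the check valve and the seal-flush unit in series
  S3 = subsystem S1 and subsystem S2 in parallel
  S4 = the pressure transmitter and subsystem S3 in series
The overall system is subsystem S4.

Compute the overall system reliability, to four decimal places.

0.8250

R(pressure transmitter) = exp(−0.00110 × 100) = 0.895834
R(suction strainer) = exp(−0.00315 × 100) = 0.729789
R(discharge valve actuator) = exp(−0.00223 × 100) = 0.800115
R(check valve) = exp(−0.000398 × 100) = 0.960982
R(seal-flush unit) = exp(−0.00171 × 100) = 0.842822
Series (suction strainer and discharge valve actuator): 0.729789 × 0.800115 = 0.583915
Series (check valve and seal-flush unit): 0.960982 × 0.842822 = 0.809937
Parallel ([0.583915] and [0.809937]): 1 − (1 − 0.583915)(1 − 0.809937) = 0.920918
Series (pressure transmitter and [0.920918]): 0.895834 × 0.920918 = 0.8250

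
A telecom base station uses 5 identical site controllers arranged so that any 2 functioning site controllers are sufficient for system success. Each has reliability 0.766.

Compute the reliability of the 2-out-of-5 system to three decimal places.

0.988

R = Σ_{i=2}^{5} C(5,i) p^i (1−p)^{5−i} with p = 0.766
C(5,2)·0.766^2·0.234^3 = 0.07518
C(5,3)·0.766^3·0.234^2 = 0.24610
C(5,4)·0.766^4·0.234^1 = 0.40281
C(5,5)·0.766^5·0.234^0 = 0.26372
Sum = 0.988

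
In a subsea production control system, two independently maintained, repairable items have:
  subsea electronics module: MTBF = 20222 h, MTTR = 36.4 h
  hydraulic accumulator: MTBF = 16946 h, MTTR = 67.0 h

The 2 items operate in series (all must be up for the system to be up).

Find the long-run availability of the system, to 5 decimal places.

0.99427

A(subsea electronics module) = MTBF/(MTBF+MTTR) = 20222/(20222+36.4) = 0.998203
A(hydraulic accumulator) = MTBF/(MTBF+MTTR) = 16946/(16946+67.0) = 0.996062
Series availability: 0.998203 × 0.996062 = 0.99427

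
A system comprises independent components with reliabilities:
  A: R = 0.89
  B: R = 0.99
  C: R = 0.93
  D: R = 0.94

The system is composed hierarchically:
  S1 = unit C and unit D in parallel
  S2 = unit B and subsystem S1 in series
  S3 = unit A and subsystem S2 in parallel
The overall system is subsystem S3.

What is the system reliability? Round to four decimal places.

Parallel (C and D): 1 − (1 − 0.930000)(1 − 0.940000) = 0.995800
Series (B and [0.995800]): 0.990000 × 0.995800 = 0.985842
Parallel (A and [0.985842]): 1 − (1 − 0.890000)(1 − 0.985842) = 0.9984

0.9984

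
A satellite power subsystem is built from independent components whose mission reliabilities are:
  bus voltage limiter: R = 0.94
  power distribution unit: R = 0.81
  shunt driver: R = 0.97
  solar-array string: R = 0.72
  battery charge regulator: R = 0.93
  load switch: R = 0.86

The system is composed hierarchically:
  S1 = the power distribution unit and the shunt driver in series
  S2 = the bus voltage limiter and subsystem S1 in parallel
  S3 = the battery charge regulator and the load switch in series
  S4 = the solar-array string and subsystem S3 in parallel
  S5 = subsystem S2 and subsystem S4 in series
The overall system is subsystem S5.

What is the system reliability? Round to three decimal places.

0.932

Series (power distribution unit and shunt driver): 0.81000 × 0.97000 = 0.78570
Parallel (bus voltage limiter and [0.78570]): 1 − (1 − 0.94000)(1 − 0.78570) = 0.98714
Series (battery charge regulator and load switch): 0.93000 × 0.86000 = 0.79980
Parallel (solar-array string and [0.79980]): 1 − (1 − 0.72000)(1 − 0.79980) = 0.94394
Series ([0.98714] and [0.94394]): 0.98714 × 0.94394 = 0.932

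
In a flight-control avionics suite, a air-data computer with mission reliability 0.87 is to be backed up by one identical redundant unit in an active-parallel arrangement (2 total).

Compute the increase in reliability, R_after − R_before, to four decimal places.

R_before = 0.87
R_after = 1 − (1 − 0.87)^2 = 0.9831
ΔR = 0.9831 − 0.87 = 0.1131

0.1131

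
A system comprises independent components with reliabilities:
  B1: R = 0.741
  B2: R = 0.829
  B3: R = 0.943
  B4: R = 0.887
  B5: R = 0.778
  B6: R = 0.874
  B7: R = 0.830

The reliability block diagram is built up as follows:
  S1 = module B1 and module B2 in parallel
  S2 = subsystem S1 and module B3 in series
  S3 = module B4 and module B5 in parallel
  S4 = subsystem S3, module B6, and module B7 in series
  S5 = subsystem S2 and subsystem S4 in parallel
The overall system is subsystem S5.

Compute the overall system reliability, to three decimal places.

0.971

Parallel (B1 and B2): 1 − (1 − 0.74100)(1 − 0.82900) = 0.95571
Series ([0.95571] and B3): 0.95571 × 0.94300 = 0.90123
Parallel (B4 and B5): 1 − (1 − 0.88700)(1 − 0.77800) = 0.97491
Series ([0.97491], B6, and B7): 0.97491 × 0.87400 × 0.83000 = 0.70722
Parallel ([0.90123] and [0.70722]): 1 − (1 − 0.90123)(1 − 0.70722) = 0.971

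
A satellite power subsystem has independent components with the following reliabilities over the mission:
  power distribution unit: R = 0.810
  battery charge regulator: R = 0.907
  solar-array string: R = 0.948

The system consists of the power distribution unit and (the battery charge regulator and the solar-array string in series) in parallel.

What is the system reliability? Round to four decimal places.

0.9734

Series (battery charge regulator and solar-array string): 0.907000 × 0.948000 = 0.859836
Parallel (power distribution unit and [0.859836]): 1 − (1 − 0.810000)(1 − 0.859836) = 0.9734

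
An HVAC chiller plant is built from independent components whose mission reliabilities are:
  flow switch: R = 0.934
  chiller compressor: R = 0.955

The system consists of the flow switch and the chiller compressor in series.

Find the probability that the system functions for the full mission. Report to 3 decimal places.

0.892

Series (flow switch and chiller compressor): 0.93400 × 0.95500 = 0.892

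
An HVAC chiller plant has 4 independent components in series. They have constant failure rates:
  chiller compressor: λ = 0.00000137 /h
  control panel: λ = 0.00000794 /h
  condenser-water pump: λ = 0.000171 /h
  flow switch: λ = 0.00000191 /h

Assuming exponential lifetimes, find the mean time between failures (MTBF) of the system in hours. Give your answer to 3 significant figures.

5490

Series of exponential components: λ_sys = Σ λ_i
λ_sys = 0.00000137 + 0.00000794 + 0.000171 + 0.00000191 = 1.8222e-04 /h
MTBF = 1 / λ_sys = 5490 h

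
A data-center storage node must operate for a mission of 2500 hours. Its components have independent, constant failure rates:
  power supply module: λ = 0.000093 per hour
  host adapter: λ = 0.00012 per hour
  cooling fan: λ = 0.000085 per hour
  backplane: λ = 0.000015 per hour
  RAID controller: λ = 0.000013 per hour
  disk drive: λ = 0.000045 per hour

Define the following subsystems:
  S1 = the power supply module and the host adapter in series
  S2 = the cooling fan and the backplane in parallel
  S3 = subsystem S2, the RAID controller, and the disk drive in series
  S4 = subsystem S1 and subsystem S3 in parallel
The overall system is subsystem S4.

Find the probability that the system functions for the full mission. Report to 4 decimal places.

0.9418

R(power supply module) = exp(−0.000093 × 2500) = 0.792550
R(host adapter) = exp(−0.00012 × 2500) = 0.740818
R(cooling fan) = exp(−0.000085 × 2500) = 0.808560
R(backplane) = exp(−0.000015 × 2500) = 0.963194
R(RAID controller) = exp(−0.000013 × 2500) = 0.968022
R(disk drive) = exp(−0.000045 × 2500) = 0.893597
Series (power supply module and host adapter): 0.792550 × 0.740818 = 0.587135
Parallel (cooling fan and backplane): 1 − (1 − 0.808560)(1 − 0.963194) = 0.992954
Series ([0.992954], RAID controller, and disk drive): 0.992954 × 0.968022 × 0.893597 = 0.858927
Parallel ([0.587135] and [0.858927]): 1 − (1 − 0.587135)(1 − 0.858927) = 0.9418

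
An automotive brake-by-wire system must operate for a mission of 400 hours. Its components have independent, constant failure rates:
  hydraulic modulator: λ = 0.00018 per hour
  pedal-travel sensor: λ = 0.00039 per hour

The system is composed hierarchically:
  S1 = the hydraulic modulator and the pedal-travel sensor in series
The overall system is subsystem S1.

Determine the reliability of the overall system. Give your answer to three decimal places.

R(hydraulic modulator) = exp(−0.00018 × 400) = 0.93053
R(pedal-travel sensor) = exp(−0.00039 × 400) = 0.85556
Series (hydraulic modulator and pedal-travel sensor): 0.93053 × 0.85556 = 0.796

0.796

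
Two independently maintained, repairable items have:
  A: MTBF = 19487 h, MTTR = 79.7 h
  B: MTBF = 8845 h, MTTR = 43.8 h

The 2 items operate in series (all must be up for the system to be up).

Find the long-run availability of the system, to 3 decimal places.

0.991

A(A) = MTBF/(MTBF+MTTR) = 19487/(19487+79.7) = 0.995927
A(B) = MTBF/(MTBF+MTTR) = 8845/(8845+43.8) = 0.995072
Series availability: 0.995927 × 0.995072 = 0.991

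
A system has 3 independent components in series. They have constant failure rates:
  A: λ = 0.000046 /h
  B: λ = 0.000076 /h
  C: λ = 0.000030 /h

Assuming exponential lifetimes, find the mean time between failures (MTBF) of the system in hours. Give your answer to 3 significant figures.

Series of exponential components: λ_sys = Σ λ_i
λ_sys = 0.000046 + 0.000076 + 0.000030 = 1.5200e-04 /h
MTBF = 1 / λ_sys = 6580 h

6580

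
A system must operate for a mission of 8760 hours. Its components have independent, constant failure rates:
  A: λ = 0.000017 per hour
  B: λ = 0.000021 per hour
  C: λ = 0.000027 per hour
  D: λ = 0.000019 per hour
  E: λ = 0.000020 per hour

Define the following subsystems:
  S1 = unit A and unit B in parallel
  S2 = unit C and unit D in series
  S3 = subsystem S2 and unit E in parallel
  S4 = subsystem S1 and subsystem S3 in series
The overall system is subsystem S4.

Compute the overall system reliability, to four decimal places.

R(A) = exp(−0.000017 × 8760) = 0.861638
R(B) = exp(−0.000021 × 8760) = 0.831969
R(C) = exp(−0.000027 × 8760) = 0.789370
R(D) = exp(−0.000019 × 8760) = 0.846674
R(E) = exp(−0.000020 × 8760) = 0.839289
Parallel (A and B): 1 − (1 − 0.861638)(1 − 0.831969) = 0.976751
Series (C and D): 0.789370 × 0.846674 = 0.668339
Parallel ([0.668339] and E): 1 − (1 − 0.668339)(1 − 0.839289) = 0.946698
Series ([0.976751] and [0.946698]): 0.976751 × 0.946698 = 0.9247

0.9247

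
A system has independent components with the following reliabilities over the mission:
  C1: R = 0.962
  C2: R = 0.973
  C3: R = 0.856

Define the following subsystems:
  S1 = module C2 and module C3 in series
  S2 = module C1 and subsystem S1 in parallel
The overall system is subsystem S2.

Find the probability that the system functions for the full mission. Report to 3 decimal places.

Series (C2 and C3): 0.97300 × 0.85600 = 0.83289
Parallel (C1 and [0.83289]): 1 − (1 − 0.96200)(1 − 0.83289) = 0.994

0.994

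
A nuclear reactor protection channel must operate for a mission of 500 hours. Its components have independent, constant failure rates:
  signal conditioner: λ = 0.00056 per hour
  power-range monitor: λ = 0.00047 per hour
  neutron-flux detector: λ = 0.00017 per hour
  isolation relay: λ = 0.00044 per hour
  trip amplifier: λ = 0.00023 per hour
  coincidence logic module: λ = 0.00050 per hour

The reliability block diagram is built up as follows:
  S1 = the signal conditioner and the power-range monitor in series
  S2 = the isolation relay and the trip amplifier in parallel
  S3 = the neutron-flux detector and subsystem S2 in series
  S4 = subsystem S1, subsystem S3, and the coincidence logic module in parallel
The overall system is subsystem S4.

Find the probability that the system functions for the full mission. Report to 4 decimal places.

R(signal conditioner) = exp(−0.00056 × 500) = 0.755784
R(power-range monitor) = exp(−0.00047 × 500) = 0.790571
R(neutron-flux detector) = exp(−0.00017 × 500) = 0.918512
R(isolation relay) = exp(−0.00044 × 500) = 0.802519
R(trip amplifier) = exp(−0.00023 × 500) = 0.891366
R(coincidence logic module) = exp(−0.00050 × 500) = 0.778801
Series (signal conditioner and power-range monitor): 0.755784 × 0.790571 = 0.597501
Parallel (isolation relay and trip amplifier): 1 − (1 − 0.802519)(1 − 0.891366) = 0.978547
Series (neutron-flux detector and [0.978547]): 0.918512 × 0.978547 = 0.898807
Parallel ([0.597501], [0.898807], and coincidence logic module): 1 − (1 − 0.597501)(1 − 0.898807)(1 − 0.778801) = 0.9910

0.9910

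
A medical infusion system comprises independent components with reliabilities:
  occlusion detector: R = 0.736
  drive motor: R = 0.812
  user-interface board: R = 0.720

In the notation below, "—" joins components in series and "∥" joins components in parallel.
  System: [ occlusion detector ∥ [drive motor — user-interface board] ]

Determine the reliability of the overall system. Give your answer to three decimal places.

0.890

Series (drive motor and user-interface board): 0.81200 × 0.72000 = 0.58464
Parallel (occlusion detector and [0.58464]): 1 − (1 − 0.73600)(1 − 0.58464) = 0.890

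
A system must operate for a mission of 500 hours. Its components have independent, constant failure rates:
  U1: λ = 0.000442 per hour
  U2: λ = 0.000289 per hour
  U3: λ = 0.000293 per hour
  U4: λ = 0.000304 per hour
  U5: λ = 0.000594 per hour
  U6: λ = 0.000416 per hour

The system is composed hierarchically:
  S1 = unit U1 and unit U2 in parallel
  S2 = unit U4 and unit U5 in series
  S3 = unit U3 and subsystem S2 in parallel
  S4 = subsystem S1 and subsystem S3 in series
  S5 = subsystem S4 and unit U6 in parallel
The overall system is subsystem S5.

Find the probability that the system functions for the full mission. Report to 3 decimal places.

R(U1) = exp(−0.000442 × 500) = 0.80172
R(U2) = exp(−0.000289 × 500) = 0.86545
R(U3) = exp(−0.000293 × 500) = 0.86373
R(U4) = exp(−0.000304 × 500) = 0.85899
R(U5) = exp(−0.000594 × 500) = 0.74304
R(U6) = exp(−0.000416 × 500) = 0.81221
Parallel (U1 and U2): 1 − (1 − 0.80172)(1 − 0.86545) = 0.97332
Series (U4 and U5): 0.85899 × 0.74304 = 0.63826
Parallel (U3 and [0.63826]): 1 − (1 − 0.86373)(1 − 0.63826) = 0.95071
Series ([0.97332] and [0.95071]): 0.97332 × 0.95071 = 0.92535
Parallel ([0.92535] and U6): 1 − (1 − 0.92535)(1 − 0.81221) = 0.986

0.986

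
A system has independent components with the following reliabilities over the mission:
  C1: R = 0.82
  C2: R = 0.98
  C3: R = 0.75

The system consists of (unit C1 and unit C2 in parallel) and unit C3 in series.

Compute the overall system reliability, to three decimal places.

Parallel (C1 and C2): 1 − (1 − 0.82000)(1 − 0.98000) = 0.99640
Series ([0.99640] and C3): 0.99640 × 0.75000 = 0.747

0.747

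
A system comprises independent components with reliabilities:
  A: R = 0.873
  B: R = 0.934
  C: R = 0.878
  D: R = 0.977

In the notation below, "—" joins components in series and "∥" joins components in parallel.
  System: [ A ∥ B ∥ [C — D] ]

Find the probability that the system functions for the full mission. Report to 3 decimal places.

Series (C and D): 0.87800 × 0.97700 = 0.85781
Parallel (A, B, and [0.85781]): 1 − (1 − 0.87300)(1 − 0.93400)(1 − 0.85781) = 0.999

0.999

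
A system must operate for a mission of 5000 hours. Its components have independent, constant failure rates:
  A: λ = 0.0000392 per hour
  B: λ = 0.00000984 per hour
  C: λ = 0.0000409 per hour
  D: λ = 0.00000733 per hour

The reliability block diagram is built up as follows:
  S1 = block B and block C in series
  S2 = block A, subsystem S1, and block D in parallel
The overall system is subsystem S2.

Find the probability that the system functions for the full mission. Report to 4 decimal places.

0.9986

R(A) = exp(−0.0000392 × 5000) = 0.822012
R(B) = exp(−0.00000984 × 5000) = 0.951991
R(C) = exp(−0.0000409 × 5000) = 0.815055
R(D) = exp(−0.00000733 × 5000) = 0.964013
Series (B and C): 0.951991 × 0.815055 = 0.775925
Parallel (A, [0.775925], and D): 1 − (1 − 0.822012)(1 − 0.775925)(1 − 0.964013) = 0.9986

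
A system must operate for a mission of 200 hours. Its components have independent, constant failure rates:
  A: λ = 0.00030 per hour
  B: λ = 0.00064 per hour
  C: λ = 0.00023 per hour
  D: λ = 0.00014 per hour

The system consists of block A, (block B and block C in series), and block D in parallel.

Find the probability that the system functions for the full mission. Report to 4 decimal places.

0.9997

R(A) = exp(−0.00030 × 200) = 0.941765
R(B) = exp(−0.00064 × 200) = 0.879853
R(C) = exp(−0.00023 × 200) = 0.955042
R(D) = exp(−0.00014 × 200) = 0.972388
Series (B and C): 0.879853 × 0.955042 = 0.840297
Parallel (A, [0.840297], and D): 1 − (1 − 0.941765)(1 − 0.840297)(1 − 0.972388) = 0.9997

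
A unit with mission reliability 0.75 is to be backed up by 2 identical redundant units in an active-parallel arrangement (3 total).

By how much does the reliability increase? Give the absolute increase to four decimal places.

0.2344

R_before = 0.75
R_after = 1 − (1 − 0.75)^3 = 0.9844
ΔR = 0.9844 − 0.75 = 0.2344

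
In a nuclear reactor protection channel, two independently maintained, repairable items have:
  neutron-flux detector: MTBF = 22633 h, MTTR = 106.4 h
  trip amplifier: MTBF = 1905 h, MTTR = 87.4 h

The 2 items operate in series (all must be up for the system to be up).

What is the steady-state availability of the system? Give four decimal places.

A(neutron-flux detector) = MTBF/(MTBF+MTTR) = 22633/(22633+106.4) = 0.995321
A(trip amplifier) = MTBF/(MTBF+MTTR) = 1905/(1905+87.4) = 0.956133
Series availability: 0.995321 × 0.956133 = 0.9517

0.9517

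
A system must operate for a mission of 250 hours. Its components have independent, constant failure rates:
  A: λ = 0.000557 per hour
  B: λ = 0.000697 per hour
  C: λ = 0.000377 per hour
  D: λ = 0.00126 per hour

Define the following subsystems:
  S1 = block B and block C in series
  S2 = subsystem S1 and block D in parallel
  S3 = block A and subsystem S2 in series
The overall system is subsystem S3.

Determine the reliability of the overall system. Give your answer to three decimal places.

0.815

R(A) = exp(−0.000557 × 250) = 0.87001
R(B) = exp(−0.000697 × 250) = 0.84009
R(C) = exp(−0.000377 × 250) = 0.91006
R(D) = exp(−0.00126 × 250) = 0.72979
Series (B and C): 0.84009 × 0.91006 = 0.76453
Parallel ([0.76453] and D): 1 − (1 − 0.76453)(1 − 0.72979) = 0.93637
Series (A and [0.93637]): 0.87001 × 0.93637 = 0.815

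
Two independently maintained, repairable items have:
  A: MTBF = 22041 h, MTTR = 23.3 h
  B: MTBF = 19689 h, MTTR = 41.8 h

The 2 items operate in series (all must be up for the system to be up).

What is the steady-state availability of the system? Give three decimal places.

0.997

A(A) = MTBF/(MTBF+MTTR) = 22041/(22041+23.3) = 0.998944
A(B) = MTBF/(MTBF+MTTR) = 19689/(19689+41.8) = 0.997881
Series availability: 0.998944 × 0.997881 = 0.997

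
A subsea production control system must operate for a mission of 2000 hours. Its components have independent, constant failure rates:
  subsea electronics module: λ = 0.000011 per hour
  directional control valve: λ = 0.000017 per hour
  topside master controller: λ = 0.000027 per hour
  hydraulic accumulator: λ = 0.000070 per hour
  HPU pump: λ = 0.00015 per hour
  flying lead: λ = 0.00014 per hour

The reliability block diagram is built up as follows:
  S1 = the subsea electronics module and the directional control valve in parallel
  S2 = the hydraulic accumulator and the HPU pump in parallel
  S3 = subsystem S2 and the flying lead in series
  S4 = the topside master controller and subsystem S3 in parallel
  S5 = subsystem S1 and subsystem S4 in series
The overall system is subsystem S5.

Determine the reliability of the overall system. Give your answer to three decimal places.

R(subsea electronics module) = exp(−0.000011 × 2000) = 0.97824
R(directional control valve) = exp(−0.000017 × 2000) = 0.96657
R(topside master controller) = exp(−0.000027 × 2000) = 0.94743
R(hydraulic accumulator) = exp(−0.000070 × 2000) = 0.86936
R(HPU pump) = exp(−0.00015 × 2000) = 0.74082
R(flying lead) = exp(−0.00014 × 2000) = 0.75578
Parallel (subsea electronics module and directional control valve): 1 − (1 − 0.97824)(1 − 0.96657) = 0.99927
Parallel (hydraulic accumulator and HPU pump): 1 − (1 − 0.86936)(1 − 0.74082) = 0.96614
Series ([0.96614] and flying lead): 0.96614 × 0.75578 = 0.73019
Parallel (topside master controller and [0.73019]): 1 − (1 − 0.94743)(1 − 0.73019) = 0.98582
Series ([0.99927] and [0.98582]): 0.99927 × 0.98582 = 0.985

0.985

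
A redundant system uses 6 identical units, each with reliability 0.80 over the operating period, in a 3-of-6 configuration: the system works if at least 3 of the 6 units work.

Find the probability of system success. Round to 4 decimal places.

R = Σ_{i=3}^{6} C(6,i) p^i (1−p)^{6−i} with p = 0.80
C(6,3)·0.80^3·0.20^3 = 0.081920
C(6,4)·0.80^4·0.20^2 = 0.245760
C(6,5)·0.80^5·0.20^1 = 0.393216
C(6,6)·0.80^6·0.20^0 = 0.262144
Sum = 0.9830

0.9830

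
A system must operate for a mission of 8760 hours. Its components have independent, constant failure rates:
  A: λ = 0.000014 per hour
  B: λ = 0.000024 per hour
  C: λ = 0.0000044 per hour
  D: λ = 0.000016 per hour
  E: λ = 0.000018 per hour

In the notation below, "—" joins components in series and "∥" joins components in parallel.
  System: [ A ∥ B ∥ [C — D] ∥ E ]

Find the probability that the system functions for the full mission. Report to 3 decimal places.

0.999

R(A) = exp(−0.000014 × 8760) = 0.88458
R(B) = exp(−0.000024 × 8760) = 0.81039
R(C) = exp(−0.0000044 × 8760) = 0.96219
R(D) = exp(−0.000016 × 8760) = 0.86922
R(E) = exp(−0.000018 × 8760) = 0.85412
Series (C and D): 0.96219 × 0.86922 = 0.83635
Parallel (A, B, [0.83635], and E): 1 − (1 − 0.88458)(1 − 0.81039)(1 − 0.83635)(1 − 0.85412) = 0.999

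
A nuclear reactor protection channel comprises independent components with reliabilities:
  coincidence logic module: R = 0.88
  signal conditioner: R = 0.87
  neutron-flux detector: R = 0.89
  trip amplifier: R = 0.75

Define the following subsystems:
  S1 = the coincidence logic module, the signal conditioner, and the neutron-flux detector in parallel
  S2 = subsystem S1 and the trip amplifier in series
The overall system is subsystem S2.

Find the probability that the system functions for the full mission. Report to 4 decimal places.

0.7487

Parallel (coincidence logic module, signal conditioner, and neutron-flux detector): 1 − (1 − 0.880000)(1 − 0.870000)(1 − 0.890000) = 0.998284
Series ([0.998284] and trip amplifier): 0.998284 × 0.750000 = 0.7487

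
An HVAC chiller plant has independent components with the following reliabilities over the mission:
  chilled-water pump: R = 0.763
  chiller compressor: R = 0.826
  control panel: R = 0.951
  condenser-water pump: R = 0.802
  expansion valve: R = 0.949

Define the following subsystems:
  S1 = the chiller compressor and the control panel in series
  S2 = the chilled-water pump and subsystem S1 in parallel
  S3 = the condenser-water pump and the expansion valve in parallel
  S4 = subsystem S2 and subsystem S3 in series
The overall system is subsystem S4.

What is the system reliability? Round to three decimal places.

Series (chiller compressor and control panel): 0.82600 × 0.95100 = 0.78553
Parallel (chilled-water pump and [0.78553]): 1 − (1 − 0.76300)(1 − 0.78553) = 0.94917
Parallel (condenser-water pump and expansion valve): 1 − (1 − 0.80200)(1 − 0.94900) = 0.98990
Series ([0.94917] and [0.98990]): 0.94917 × 0.98990 = 0.940

0.940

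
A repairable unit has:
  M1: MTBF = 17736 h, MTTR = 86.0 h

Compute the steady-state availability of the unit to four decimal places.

0.9952

A(M1) = MTBF/(MTBF+MTTR) = 17736/(17736+86.0) = 0.9952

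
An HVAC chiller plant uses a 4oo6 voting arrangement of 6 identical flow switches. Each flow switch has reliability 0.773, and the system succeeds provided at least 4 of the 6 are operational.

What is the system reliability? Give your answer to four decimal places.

0.8652

R = Σ_{i=4}^{6} C(6,i) p^i (1−p)^{6−i} with p = 0.773
C(6,4)·0.773^4·0.227^2 = 0.275969
C(6,5)·0.773^5·0.227^1 = 0.375902
C(6,6)·0.773^6·0.227^0 = 0.213342
Sum = 0.8652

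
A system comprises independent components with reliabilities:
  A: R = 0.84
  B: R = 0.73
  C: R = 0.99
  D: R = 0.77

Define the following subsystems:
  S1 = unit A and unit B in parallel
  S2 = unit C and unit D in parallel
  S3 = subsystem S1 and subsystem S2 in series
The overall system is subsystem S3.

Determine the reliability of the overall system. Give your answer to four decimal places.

Parallel (A and B): 1 − (1 − 0.840000)(1 − 0.730000) = 0.956800
Parallel (C and D): 1 − (1 − 0.990000)(1 − 0.770000) = 0.997700
Series ([0.956800] and [0.997700]): 0.956800 × 0.997700 = 0.9546

0.9546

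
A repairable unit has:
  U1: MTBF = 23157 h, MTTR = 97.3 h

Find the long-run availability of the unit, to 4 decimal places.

0.9958

A(U1) = MTBF/(MTBF+MTTR) = 23157/(23157+97.3) = 0.9958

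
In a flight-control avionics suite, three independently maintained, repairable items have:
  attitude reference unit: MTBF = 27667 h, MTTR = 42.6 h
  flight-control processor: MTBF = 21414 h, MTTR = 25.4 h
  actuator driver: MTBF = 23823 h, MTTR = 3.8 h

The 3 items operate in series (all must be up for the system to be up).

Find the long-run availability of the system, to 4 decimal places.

0.9971

A(attitude reference unit) = MTBF/(MTBF+MTTR) = 27667/(27667+42.6) = 0.998463
A(flight-control processor) = MTBF/(MTBF+MTTR) = 21414/(21414+25.4) = 0.998815
A(actuator driver) = MTBF/(MTBF+MTTR) = 23823/(23823+3.8) = 0.999841
Series availability: 0.998463 × 0.998815 × 0.999841 = 0.9971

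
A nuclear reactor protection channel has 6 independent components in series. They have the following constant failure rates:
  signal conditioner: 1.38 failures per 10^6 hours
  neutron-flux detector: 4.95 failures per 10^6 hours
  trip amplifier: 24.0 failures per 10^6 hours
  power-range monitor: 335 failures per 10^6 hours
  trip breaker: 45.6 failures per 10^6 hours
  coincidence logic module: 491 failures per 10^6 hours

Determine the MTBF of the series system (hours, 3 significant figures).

Series of exponential components: λ_sys = Σ λ_i
λ_sys = 0.00000138 + 0.00000495 + 0.0000240 + 0.000335 + 0.0000456 + 0.000491 = 9.0193e-04 /h
MTBF = 1 / λ_sys = 1110 h

1110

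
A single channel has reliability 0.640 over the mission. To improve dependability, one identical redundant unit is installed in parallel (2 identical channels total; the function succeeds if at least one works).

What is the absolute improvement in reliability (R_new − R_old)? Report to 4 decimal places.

0.2304

R_before = 0.640
R_after = 1 − (1 − 0.640)^2 = 0.8704
ΔR = 0.8704 − 0.640 = 0.2304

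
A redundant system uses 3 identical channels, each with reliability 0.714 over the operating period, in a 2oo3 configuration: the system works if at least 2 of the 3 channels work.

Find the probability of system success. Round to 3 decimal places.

R = Σ_{i=2}^{3} C(3,i) p^i (1−p)^{3−i} with p = 0.714
C(3,2)·0.714^2·0.286^1 = 0.43740
C(3,3)·0.714^3·0.286^0 = 0.36399
Sum = 0.801

0.801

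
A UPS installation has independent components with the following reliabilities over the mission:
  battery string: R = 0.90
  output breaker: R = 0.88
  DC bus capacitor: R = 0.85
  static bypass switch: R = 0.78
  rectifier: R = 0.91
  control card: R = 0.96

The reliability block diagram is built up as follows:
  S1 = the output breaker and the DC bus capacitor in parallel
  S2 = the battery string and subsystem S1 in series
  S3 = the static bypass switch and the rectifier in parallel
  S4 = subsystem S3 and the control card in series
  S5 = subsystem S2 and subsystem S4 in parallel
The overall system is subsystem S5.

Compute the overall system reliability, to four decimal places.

Parallel (output breaker and DC bus capacitor): 1 − (1 − 0.880000)(1 − 0.850000) = 0.982000
Series (battery string and [0.982000]): 0.900000 × 0.982000 = 0.883800
Parallel (static bypass switch and rectifier): 1 − (1 − 0.780000)(1 − 0.910000) = 0.980200
Series ([0.980200] and control card): 0.980200 × 0.960000 = 0.940992
Parallel ([0.883800] and [0.940992]): 1 − (1 − 0.883800)(1 − 0.940992) = 0.9931

0.9931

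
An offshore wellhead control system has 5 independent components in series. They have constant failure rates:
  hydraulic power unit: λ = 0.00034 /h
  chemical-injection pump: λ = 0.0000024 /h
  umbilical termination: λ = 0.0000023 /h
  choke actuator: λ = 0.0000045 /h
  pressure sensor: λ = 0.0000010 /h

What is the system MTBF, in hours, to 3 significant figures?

2860

Series of exponential components: λ_sys = Σ λ_i
λ_sys = 0.00034 + 0.0000024 + 0.0000023 + 0.0000045 + 0.0000010 = 3.5020e-04 /h
MTBF = 1 / λ_sys = 2860 h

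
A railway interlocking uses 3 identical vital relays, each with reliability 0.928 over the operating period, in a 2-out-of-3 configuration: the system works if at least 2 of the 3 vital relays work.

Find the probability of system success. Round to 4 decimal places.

R = Σ_{i=2}^{3} C(3,i) p^i (1−p)^{3−i} with p = 0.928
C(3,2)·0.928^2·0.072^1 = 0.186016
C(3,3)·0.928^3·0.072^0 = 0.799179
Sum = 0.9852

0.9852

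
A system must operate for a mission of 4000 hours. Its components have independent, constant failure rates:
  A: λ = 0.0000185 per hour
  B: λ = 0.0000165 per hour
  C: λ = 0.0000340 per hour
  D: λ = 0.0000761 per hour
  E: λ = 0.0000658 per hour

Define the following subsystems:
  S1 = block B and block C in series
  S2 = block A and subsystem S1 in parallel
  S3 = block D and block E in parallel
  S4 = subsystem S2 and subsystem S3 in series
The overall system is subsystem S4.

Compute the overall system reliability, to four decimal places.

R(A) = exp(−0.0000185 × 4000) = 0.928672
R(B) = exp(−0.0000165 × 4000) = 0.936131
R(C) = exp(−0.0000340 × 4000) = 0.872843
R(D) = exp(−0.0000761 × 4000) = 0.737566
R(E) = exp(−0.0000658 × 4000) = 0.768588
Series (B and C): 0.936131 × 0.872843 = 0.817095
Parallel (A and [0.817095]): 1 − (1 − 0.928672)(1 − 0.817095) = 0.986954
Parallel (D and E): 1 − (1 − 0.737566)(1 − 0.768588) = 0.939270
Series ([0.986954] and [0.939270]): 0.986954 × 0.939270 = 0.9270

0.9270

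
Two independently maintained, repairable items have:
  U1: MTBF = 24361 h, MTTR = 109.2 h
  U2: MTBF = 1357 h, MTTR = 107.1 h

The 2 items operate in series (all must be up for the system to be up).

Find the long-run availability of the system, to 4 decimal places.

0.9227

A(U1) = MTBF/(MTBF+MTTR) = 24361/(24361+109.2) = 0.995537
A(U2) = MTBF/(MTBF+MTTR) = 1357/(1357+107.1) = 0.926849
Series availability: 0.995537 × 0.926849 = 0.9227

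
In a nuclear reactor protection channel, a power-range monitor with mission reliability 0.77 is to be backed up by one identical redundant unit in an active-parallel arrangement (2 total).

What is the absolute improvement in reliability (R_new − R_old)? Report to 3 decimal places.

0.177

R_before = 0.77
R_after = 1 − (1 − 0.77)^2 = 0.947
ΔR = 0.947 − 0.77 = 0.177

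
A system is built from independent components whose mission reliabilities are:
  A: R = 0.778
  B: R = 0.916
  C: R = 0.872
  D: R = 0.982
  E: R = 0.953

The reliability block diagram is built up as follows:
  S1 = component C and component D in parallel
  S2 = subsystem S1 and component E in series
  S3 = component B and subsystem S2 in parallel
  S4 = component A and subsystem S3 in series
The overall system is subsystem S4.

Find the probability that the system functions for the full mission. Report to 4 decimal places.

0.7748

Parallel (C and D): 1 − (1 − 0.872000)(1 − 0.982000) = 0.997696
Series ([0.997696] and E): 0.997696 × 0.953000 = 0.950804
Parallel (B and [0.950804]): 1 − (1 − 0.916000)(1 − 0.950804) = 0.995868
Series (A and [0.995868]): 0.778000 × 0.995868 = 0.7748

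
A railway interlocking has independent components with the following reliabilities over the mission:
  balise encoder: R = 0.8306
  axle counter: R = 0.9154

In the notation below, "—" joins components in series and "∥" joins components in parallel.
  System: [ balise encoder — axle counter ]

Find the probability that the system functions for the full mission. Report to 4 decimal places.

0.7603

Series (balise encoder and axle counter): 0.830600 × 0.915400 = 0.7603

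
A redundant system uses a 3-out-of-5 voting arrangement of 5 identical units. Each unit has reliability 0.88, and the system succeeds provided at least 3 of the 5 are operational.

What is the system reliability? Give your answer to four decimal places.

0.9857

R = Σ_{i=3}^{5} C(5,i) p^i (1−p)^{5−i} with p = 0.88
C(5,3)·0.88^3·0.12^2 = 0.098132
C(5,4)·0.88^4·0.12^1 = 0.359817
C(5,5)·0.88^5·0.12^0 = 0.527732
Sum = 0.9857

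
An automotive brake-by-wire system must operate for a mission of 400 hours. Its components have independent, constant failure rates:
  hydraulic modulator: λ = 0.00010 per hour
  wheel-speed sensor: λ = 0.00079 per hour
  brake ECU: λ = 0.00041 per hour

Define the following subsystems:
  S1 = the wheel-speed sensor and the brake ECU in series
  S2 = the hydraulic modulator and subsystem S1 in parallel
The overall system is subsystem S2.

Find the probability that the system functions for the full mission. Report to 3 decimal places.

0.985

R(hydraulic modulator) = exp(−0.00010 × 400) = 0.96079
R(wheel-speed sensor) = exp(−0.00079 × 400) = 0.72906
R(brake ECU) = exp(−0.00041 × 400) = 0.84874
Series (wheel-speed sensor and brake ECU): 0.72906 × 0.84874 = 0.61878
Parallel (hydraulic modulator and [0.61878]): 1 − (1 − 0.96079)(1 − 0.61878) = 0.985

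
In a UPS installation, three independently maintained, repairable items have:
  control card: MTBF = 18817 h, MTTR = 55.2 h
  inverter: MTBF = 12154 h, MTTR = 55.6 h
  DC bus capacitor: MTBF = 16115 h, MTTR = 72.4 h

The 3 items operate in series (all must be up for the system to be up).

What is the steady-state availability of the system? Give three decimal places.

0.988

A(control card) = MTBF/(MTBF+MTTR) = 18817/(18817+55.2) = 0.997075
A(inverter) = MTBF/(MTBF+MTTR) = 12154/(12154+55.6) = 0.995446
A(DC bus capacitor) = MTBF/(MTBF+MTTR) = 16115/(16115+72.4) = 0.995527
Series availability: 0.997075 × 0.995446 × 0.995527 = 0.988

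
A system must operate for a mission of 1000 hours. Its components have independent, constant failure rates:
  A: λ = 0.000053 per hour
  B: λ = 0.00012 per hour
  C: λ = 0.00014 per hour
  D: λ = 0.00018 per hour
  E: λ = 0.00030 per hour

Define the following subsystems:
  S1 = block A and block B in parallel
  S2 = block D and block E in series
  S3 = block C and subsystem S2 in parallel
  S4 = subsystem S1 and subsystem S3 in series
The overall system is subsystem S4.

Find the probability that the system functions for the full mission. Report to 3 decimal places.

0.945

R(A) = exp(−0.000053 × 1000) = 0.94838
R(B) = exp(−0.00012 × 1000) = 0.88692
R(C) = exp(−0.00014 × 1000) = 0.86936
R(D) = exp(−0.00018 × 1000) = 0.83527
R(E) = exp(−0.00030 × 1000) = 0.74082
Parallel (A and B): 1 − (1 − 0.94838)(1 − 0.88692) = 0.99416
Series (D and E): 0.83527 × 0.74082 = 0.61878
Parallel (C and [0.61878]): 1 − (1 − 0.86936)(1 − 0.61878) = 0.95020
Series ([0.99416] and [0.95020]): 0.99416 × 0.95020 = 0.945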